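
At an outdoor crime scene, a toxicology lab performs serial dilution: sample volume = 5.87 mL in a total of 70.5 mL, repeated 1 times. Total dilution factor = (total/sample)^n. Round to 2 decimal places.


Dilution factor calculation:
Single dilution = V_total / V_sample = 70.5 / 5.87 ≈ 12.010221
Number of dilutions = 1
Total DF = (70.5 / 5.87)^1 (full precision, rounded at the end) = 12.01

12.01


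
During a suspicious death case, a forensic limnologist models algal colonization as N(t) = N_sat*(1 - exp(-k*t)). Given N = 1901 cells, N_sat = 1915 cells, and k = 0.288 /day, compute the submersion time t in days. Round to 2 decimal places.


PMSI from diatom colonization curve:
N / N_sat = 1901 / 1915 = 0.992689
1 - N/N_sat = 0.007311
ln(1 - N/N_sat) = -4.918375
t = -ln(1 - N/N_sat) / k = -(-4.918375) / 0.288 = 17.08 days

17.08


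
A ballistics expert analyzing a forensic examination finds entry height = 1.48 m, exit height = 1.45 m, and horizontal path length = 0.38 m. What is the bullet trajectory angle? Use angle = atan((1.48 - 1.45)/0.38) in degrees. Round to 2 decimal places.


Bullet trajectory angle:
Height difference = 1.48 - 1.45 = 0.03 m
angle = atan(0.03 / 0.38)
angle = atan(0.078947)
angle = 4.51 degrees

4.51


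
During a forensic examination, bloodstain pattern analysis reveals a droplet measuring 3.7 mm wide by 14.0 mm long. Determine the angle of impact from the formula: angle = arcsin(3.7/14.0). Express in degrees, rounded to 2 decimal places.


Blood spatter impact angle calculation:
width / length = 3.7 / 14.0 = 0.264286
angle = arcsin(0.264286)
angle = 15.32 degrees

15.32


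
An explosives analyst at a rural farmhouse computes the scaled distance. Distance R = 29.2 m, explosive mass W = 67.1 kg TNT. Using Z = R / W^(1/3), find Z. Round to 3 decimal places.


Scaled distance calculation:
W^(1/3) = 67.1^(1/3) = 4.063568
Z = R / W^(1/3) = 29.2 / 4.063568
Z = 7.186 m/kg^(1/3)

7.186


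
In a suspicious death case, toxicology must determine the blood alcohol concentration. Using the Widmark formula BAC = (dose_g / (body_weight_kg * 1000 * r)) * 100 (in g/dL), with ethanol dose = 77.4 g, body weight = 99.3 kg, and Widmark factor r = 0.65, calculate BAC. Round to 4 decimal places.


Applying the Widmark formula:
BAC = (dose_g / (body_wt * 1000 * r)) * 100
Denominator = 99.3 * 1000 * 0.65 = 64545
BAC = (77.4 / 64545) * 100
BAC = 0.1199 g/dL

0.1199


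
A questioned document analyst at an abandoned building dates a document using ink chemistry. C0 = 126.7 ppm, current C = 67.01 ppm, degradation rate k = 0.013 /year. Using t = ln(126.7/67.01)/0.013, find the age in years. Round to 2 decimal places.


Document age estimation:
C0/C = 126.7 / 67.01 = 1.890763
ln(C0/C) = 0.63698
t = 0.63698 / 0.013 = 49.00 years

49.00


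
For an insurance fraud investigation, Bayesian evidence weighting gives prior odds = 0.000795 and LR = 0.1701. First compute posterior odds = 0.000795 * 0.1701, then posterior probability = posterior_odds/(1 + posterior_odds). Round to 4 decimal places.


Bayesian evidence evaluation:
Posterior odds = prior_odds * LR = 0.000795 * 0.1701 = 0.0001352295
Posterior probability = posterior_odds / (1 + posterior_odds)
= 0.0001352295 / (1 + 0.0001352295)
= 0.0001352295 / 1.0001352295
= 0.0001

0.0001


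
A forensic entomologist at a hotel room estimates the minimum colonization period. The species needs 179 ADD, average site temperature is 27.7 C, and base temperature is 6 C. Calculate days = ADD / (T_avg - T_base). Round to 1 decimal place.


Insect development time:
Effective temperature = avg_temp - T_base = 27.7 - 6 = 21.7 C
Days = ADD / effective_temp = 179 / 21.7 = 8.2 days

8.2


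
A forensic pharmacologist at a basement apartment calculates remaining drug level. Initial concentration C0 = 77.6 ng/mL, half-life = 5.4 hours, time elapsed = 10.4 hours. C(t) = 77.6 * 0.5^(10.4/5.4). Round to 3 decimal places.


Drug concentration decay:
Number of half-lives = t / t_half = 10.4 / 5.4 = 1.925926
Decay factor = 0.5^1.925926 = 0.26317129
C(t) = 77.6 * 0.26317129 = 20.422 ng/mL

20.422


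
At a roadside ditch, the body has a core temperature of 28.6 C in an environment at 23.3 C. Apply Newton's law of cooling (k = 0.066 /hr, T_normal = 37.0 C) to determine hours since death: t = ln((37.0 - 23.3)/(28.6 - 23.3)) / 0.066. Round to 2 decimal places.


Using Newton's law of cooling:
t = ln((T_normal - T_ambient) / (T_body - T_ambient)) / k
T_normal - T_ambient = 13.7
T_body - T_ambient = 5.3
Ratio = 2.584906
ln(ratio) = 0.949689
t = 0.949689 / 0.066 = 14.39 hours

14.39


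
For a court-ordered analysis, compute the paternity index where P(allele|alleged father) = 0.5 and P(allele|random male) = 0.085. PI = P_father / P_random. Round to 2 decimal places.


Paternity Index calculation:
PI = P(allele|father) / P(allele|random)
PI = 0.5 / 0.085
PI = 5.88

5.88


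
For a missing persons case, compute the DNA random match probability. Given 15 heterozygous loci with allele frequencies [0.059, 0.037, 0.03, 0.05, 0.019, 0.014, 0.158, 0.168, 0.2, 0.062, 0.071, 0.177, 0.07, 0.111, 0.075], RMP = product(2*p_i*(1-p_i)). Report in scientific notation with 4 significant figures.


Computing RMP for 15 loci:
Locus 1: 2 * 0.059 * 0.941 = 0.111038
Locus 2: 2 * 0.037 * 0.963 = 0.071262
Locus 3: 2 * 0.03 * 0.97 = 0.0582
Locus 4: 2 * 0.05 * 0.95 = 0.095
Locus 5: 2 * 0.019 * 0.981 = 0.037278
Locus 6: 2 * 0.014 * 0.986 = 0.027608
Locus 7: 2 * 0.158 * 0.842 = 0.266072
Locus 8: 2 * 0.168 * 0.832 = 0.279552
Locus 9: 2 * 0.2 * 0.8 = 0.32
Locus 10: 2 * 0.062 * 0.938 = 0.116312
Locus 11: 2 * 0.071 * 0.929 = 0.131918
Locus 12: 2 * 0.177 * 0.823 = 0.291342
Locus 13: 2 * 0.07 * 0.93 = 0.1302
Locus 14: 2 * 0.111 * 0.889 = 0.197358
Locus 15: 2 * 0.075 * 0.925 = 0.13875
RMP = 1.708e-14

1.708e-14


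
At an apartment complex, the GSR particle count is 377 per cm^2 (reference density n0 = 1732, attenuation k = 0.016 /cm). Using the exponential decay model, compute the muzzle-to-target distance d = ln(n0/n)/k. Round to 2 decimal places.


GSR distance calculation:
n0/n = 1732 / 377 = 4.594164
ln(n0/n) = 1.524787
d = 1.524787 / 0.016 = 95.30 cm

95.30


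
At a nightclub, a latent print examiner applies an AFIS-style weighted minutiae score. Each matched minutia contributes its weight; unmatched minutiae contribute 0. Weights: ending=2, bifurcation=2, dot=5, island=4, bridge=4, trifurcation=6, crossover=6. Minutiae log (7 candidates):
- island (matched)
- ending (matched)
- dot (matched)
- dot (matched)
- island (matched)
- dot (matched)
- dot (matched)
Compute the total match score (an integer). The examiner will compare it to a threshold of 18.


Weighted minutiae match score:
  island: matched, +4 (running total 4)
  ending: matched, +2 (running total 6)
  dot: matched, +5 (running total 11)
  dot: matched, +5 (running total 16)
  island: matched, +4 (running total 20)
  dot: matched, +5 (running total 25)
  dot: matched, +5 (running total 30)
Total score = 30
Threshold = 18; verdict = identification

30


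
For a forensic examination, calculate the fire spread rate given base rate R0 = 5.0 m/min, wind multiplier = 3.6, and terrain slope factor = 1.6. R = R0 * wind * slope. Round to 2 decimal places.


Fire spread rate calculation:
R = R0 * wind_factor * slope_factor
= 5.0 * 3.6 * 1.6
= 18 * 1.6
= 28.80 m/min

28.80


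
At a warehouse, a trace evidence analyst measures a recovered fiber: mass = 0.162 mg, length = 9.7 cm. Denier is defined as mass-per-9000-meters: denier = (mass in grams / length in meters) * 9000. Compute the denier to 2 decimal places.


Denier calculation:
Mass in grams = 0.162 mg / 1000 = 0.000162 g
Length in meters = 9.7 cm / 100 = 0.097 m
Linear density = mass / length = 0.000162 / 0.097 = 0.0016701 g/m
Denier = (g/m) * 9000 = 0.0016701 * 9000 = 15.03

15.03


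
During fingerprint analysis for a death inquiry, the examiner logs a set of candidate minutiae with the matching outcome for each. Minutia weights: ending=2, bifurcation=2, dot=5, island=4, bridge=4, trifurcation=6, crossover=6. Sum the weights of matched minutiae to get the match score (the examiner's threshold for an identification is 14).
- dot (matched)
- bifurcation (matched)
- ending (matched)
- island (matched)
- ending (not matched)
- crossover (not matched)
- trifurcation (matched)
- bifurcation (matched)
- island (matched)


Weighted minutiae match score:
  dot: matched, +5 (running total 5)
  bifurcation: matched, +2 (running total 7)
  ending: matched, +2 (running total 9)
  island: matched, +4 (running total 13)
  ending: not matched, +0
  crossover: not matched, +0
  trifurcation: matched, +6 (running total 19)
  bifurcation: matched, +2 (running total 21)
  island: matched, +4 (running total 25)
Total score = 25
Threshold = 14; verdict = identification

25


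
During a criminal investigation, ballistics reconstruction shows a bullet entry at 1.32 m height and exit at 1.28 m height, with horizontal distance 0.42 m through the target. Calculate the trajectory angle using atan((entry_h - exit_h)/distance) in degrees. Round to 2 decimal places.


Bullet trajectory angle:
Height difference = 1.32 - 1.28 = 0.04 m
angle = atan(0.04 / 0.42)
angle = atan(0.095238)
angle = 5.44 degrees

5.44


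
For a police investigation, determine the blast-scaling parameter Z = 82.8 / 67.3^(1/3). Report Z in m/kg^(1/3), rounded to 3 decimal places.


Scaled distance calculation:
W^(1/3) = 67.3^(1/3) = 4.067601
Z = R / W^(1/3) = 82.8 / 4.067601
Z = 20.356 m/kg^(1/3)

20.356


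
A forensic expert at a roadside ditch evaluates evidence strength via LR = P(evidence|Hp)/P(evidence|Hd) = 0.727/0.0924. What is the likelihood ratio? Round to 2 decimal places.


Likelihood ratio calculation:
LR = P(E|Hp) / P(E|Hd)
LR = 0.727 / 0.0924
LR = 7.87

7.87


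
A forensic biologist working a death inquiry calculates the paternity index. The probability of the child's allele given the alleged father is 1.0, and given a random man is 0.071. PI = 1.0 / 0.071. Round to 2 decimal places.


Paternity Index calculation:
PI = P(allele|father) / P(allele|random)
PI = 1.0 / 0.071
PI = 14.08

14.08


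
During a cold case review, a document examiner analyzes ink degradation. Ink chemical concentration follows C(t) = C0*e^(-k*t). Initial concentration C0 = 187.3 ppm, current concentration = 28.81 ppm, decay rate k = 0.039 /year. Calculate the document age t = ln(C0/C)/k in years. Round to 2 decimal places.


Document age estimation:
C0/C = 187.3 / 28.81 = 6.501215
ln(C0/C) = 1.871989
t = 1.871989 / 0.039 = 48.00 years

48.00


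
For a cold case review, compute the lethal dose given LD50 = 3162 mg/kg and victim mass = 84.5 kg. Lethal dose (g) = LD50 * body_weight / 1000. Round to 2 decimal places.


Lethal dose calculation:
Lethal dose = LD50 * body_weight / 1000
= 3162 * 84.5 / 1000
= 267189 / 1000
= 267.19 g

267.19


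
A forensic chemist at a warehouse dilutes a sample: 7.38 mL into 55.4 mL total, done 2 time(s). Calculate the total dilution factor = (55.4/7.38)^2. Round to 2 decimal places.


Dilution factor calculation:
Single dilution = V_total / V_sample = 55.4 / 7.38 ≈ 7.506775
Number of dilutions = 2
Total DF = (55.4 / 7.38)^2 (full precision, rounded at the end) = 56.35

56.35


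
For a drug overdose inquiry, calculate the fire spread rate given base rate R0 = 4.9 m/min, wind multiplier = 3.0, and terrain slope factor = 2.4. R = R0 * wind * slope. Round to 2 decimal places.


Fire spread rate calculation:
R = R0 * wind_factor * slope_factor
= 4.9 * 3.0 * 2.4
= 14.7 * 2.4
= 35.28 m/min

35.28


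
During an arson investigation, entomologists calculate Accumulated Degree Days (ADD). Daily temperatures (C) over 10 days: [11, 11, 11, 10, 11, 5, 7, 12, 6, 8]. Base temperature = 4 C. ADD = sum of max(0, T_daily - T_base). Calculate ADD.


Computing ADD day by day:
Day 1: max(0, 11 - 4) = 7
Day 2: max(0, 11 - 4) = 7
Day 3: max(0, 11 - 4) = 7
Day 4: max(0, 10 - 4) = 6
Day 5: max(0, 11 - 4) = 7
Day 6: max(0, 5 - 4) = 1
Day 7: max(0, 7 - 4) = 3
Day 8: max(0, 12 - 4) = 8
Day 9: max(0, 6 - 4) = 2
Day 10: max(0, 8 - 4) = 4
Total ADD = 52

52


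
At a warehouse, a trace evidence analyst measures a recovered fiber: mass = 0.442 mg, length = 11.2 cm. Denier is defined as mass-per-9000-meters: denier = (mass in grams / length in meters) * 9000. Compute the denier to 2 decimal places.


Denier calculation:
Mass in grams = 0.442 mg / 1000 = 0.000442 g
Length in meters = 11.2 cm / 100 = 0.112 m
Linear density = mass / length = 0.000442 / 0.112 = 0.00394643 g/m
Denier = (g/m) * 9000 = 0.00394643 * 9000 = 35.52

35.52


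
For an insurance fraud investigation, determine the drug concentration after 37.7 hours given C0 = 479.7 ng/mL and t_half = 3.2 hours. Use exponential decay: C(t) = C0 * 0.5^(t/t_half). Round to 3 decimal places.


Drug concentration decay:
Number of half-lives = t / t_half = 37.7 / 3.2 = 11.78125
Decay factor = 0.5^11.78125 = 0.00028411
C(t) = 479.7 * 0.00028411 = 0.136 ng/mL

0.136


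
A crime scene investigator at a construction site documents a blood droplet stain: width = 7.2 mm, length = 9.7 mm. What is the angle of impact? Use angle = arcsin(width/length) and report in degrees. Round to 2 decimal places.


Blood spatter impact angle calculation:
width / length = 7.2 / 9.7 = 0.742268
angle = arcsin(0.742268)
angle = 47.92 degrees

47.92


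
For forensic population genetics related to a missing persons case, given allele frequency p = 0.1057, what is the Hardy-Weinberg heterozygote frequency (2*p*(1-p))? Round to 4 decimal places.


Hardy-Weinberg heterozygote frequency:
q = 1 - p = 1 - 0.1057 = 0.8943
2pq = 2 * 0.1057 * 0.8943 = 0.1891

0.1891


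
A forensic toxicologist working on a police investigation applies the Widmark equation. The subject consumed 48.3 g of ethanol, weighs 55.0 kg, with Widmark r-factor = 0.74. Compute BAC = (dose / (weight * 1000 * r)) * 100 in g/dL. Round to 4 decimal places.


Applying the Widmark formula:
BAC = (dose_g / (body_wt * 1000 * r)) * 100
Denominator = 55.0 * 1000 * 0.74 = 40700
BAC = (48.3 / 40700) * 100
BAC = 0.1187 g/dL

0.1187


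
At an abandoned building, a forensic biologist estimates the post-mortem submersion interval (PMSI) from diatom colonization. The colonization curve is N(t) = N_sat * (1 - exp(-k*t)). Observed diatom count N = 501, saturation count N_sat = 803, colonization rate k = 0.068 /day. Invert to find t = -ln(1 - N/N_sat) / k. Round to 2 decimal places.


PMSI from diatom colonization curve:
N / N_sat = 501 / 803 = 0.62391
1 - N/N_sat = 0.37609
ln(1 - N/N_sat) = -0.977927
t = -ln(1 - N/N_sat) / k = -(-0.977927) / 0.068 = 14.38 days

14.38


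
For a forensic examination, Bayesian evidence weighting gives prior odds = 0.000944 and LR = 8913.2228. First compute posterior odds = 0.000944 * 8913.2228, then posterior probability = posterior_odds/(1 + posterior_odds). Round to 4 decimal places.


Bayesian evidence evaluation:
Posterior odds = prior_odds * LR = 0.000944 * 8913.2228 = 8.414082
Posterior probability = posterior_odds / (1 + posterior_odds)
= 8.414082 / (1 + 8.414082)
= 8.414082 / 9.414082
= 0.8938

0.8938


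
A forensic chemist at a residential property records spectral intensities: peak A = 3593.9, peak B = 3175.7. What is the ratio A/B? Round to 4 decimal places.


Spectral peak ratio:
Peak A = 3593.9 counts
Peak B = 3175.7 counts
Ratio = 3593.9 / 3175.7 = 1.1317

1.1317


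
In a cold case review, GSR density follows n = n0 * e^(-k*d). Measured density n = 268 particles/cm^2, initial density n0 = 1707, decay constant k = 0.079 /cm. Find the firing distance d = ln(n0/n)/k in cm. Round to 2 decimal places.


GSR distance calculation:
n0/n = 1707 / 268 = 6.369403
ln(n0/n) = 1.851506
d = 1.851506 / 0.079 = 23.44 cm

23.44


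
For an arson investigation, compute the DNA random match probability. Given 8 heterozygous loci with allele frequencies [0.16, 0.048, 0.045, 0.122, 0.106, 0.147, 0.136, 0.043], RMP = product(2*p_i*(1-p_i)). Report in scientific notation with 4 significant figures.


Computing RMP for 8 loci:
Locus 1: 2 * 0.16 * 0.84 = 0.2688
Locus 2: 2 * 0.048 * 0.952 = 0.091392
Locus 3: 2 * 0.045 * 0.955 = 0.08595
Locus 4: 2 * 0.122 * 0.878 = 0.214232
Locus 5: 2 * 0.106 * 0.894 = 0.189528
Locus 6: 2 * 0.147 * 0.853 = 0.250782
Locus 7: 2 * 0.136 * 0.864 = 0.235008
Locus 8: 2 * 0.043 * 0.957 = 0.082302
RMP = 4.158e-07

4.158e-07


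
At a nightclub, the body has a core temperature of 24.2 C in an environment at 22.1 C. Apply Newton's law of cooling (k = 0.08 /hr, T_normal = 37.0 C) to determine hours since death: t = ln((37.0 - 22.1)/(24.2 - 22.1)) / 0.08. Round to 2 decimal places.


Using Newton's law of cooling:
t = ln((T_normal - T_ambient) / (T_body - T_ambient)) / k
T_normal - T_ambient = 14.9
T_body - T_ambient = 2.1
Ratio = 7.095238
ln(ratio) = 1.959424
t = 1.959424 / 0.08 = 24.49 hours

24.49


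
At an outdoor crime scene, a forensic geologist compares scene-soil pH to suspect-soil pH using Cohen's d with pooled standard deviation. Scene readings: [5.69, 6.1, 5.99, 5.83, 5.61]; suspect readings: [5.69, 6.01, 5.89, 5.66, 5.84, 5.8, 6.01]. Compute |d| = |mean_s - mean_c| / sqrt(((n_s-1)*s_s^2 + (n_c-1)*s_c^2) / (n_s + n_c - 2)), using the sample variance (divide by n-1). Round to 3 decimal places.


Pooled-variance Cohen's d for soil pH comparison:
Scene mean = 29.22 / 5 = 5.844
Suspect mean = 40.9 / 7 = 5.842857
Scene sample variance s_s^2 = 0.04138
Suspect sample variance s_c^2 = 0.019457
Pooled variance = ((n_s-1)*s_s^2 + (n_c-1)*s_c^2) / (n_s + n_c - 2) = 0.028226
Pooled SD = sqrt(0.028226) = 0.168006
Mean difference = 0.001143
|d| = |0.001143| / 0.168006 = 0.007

0.007


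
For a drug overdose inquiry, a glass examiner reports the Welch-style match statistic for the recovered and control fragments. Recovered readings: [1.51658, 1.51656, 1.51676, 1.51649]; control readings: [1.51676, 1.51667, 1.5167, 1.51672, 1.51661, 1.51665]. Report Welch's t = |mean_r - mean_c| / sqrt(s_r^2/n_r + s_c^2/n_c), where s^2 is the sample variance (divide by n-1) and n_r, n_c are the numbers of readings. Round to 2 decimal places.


Welch's t-criterion for glass RI comparison:
Recovered mean = sum / n_r = 6.06639 / 4 = 1.5165975
Control mean = sum / n_c = 9.10011 / 6 = 1.516685
Recovered sample variance s_r^2 = 1.3225e-08
Control sample variance s_c^2 = 2.83e-09
Welch SE (unpooled) = sqrt(s_r^2/n_r + s_c^2/n_c) = sqrt(3.30625e-09 + 4.71667e-10) = sqrt(3.77792e-09) = 6.14648e-05
|mean_r - mean_c| = 8.75e-05
t = 8.75e-05 / 6.14648e-05 = 1.42

1.42


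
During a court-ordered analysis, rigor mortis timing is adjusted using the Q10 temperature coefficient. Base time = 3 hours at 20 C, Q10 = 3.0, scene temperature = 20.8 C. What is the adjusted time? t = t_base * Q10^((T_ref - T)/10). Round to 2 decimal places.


Rigor mortis time adjustment:
Exponent = (T_ref - T_actual) / 10 = (20 - 20.8) / 10 = -0.08
Q10 factor = 3.0^-0.08 = 0.91586
t_adjusted = 3 * 0.91586 = 2.75 hours

2.75


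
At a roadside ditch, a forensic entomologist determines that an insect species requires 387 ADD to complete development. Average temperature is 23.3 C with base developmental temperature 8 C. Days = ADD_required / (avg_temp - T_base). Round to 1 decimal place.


Insect development time:
Effective temperature = avg_temp - T_base = 23.3 - 8 = 15.3 C
Days = ADD / effective_temp = 387 / 15.3 = 25.3 days

25.3


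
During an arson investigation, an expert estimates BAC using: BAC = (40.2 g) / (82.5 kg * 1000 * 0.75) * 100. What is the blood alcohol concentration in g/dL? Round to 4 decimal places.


Applying the Widmark formula:
BAC = (dose_g / (body_wt * 1000 * r)) * 100
Denominator = 82.5 * 1000 * 0.75 = 61875
BAC = (40.2 / 61875) * 100
BAC = 0.0650 g/dL

0.0650


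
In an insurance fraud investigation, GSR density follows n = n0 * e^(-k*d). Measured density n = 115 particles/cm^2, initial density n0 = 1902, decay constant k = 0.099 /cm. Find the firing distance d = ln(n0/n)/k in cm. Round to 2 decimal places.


GSR distance calculation:
n0/n = 1902 / 115 = 16.53913
ln(n0/n) = 2.805729
d = 2.805729 / 0.099 = 28.34 cm

28.34


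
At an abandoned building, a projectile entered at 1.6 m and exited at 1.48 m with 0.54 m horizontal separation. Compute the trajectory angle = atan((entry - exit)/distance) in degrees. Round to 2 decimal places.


Bullet trajectory angle:
Height difference = 1.6 - 1.48 = 0.12 m
angle = atan(0.12 / 0.54)
angle = atan(0.222222)
angle = 12.53 degrees

12.53


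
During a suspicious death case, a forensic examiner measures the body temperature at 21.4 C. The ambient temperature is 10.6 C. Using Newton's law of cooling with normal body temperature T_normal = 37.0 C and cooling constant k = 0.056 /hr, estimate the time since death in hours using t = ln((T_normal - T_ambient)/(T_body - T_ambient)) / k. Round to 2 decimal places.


Using Newton's law of cooling:
t = ln((T_normal - T_ambient) / (T_body - T_ambient)) / k
T_normal - T_ambient = 26.4
T_body - T_ambient = 10.8
Ratio = 2.444444
ln(ratio) = 0.893818
t = 0.893818 / 0.056 = 15.96 hours

15.96


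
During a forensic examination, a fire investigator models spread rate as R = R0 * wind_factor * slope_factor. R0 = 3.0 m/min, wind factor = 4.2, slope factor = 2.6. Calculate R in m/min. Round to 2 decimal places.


Fire spread rate calculation:
R = R0 * wind_factor * slope_factor
= 3.0 * 4.2 * 2.6
= 12.6 * 2.6
= 32.76 m/min

32.76


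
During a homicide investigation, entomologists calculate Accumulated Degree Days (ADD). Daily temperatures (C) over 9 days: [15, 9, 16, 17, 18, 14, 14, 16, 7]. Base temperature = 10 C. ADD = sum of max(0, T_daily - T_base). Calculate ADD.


Computing ADD day by day:
Day 1: max(0, 15 - 10) = 5
Day 2: max(0, 9 - 10) = 0
Day 3: max(0, 16 - 10) = 6
Day 4: max(0, 17 - 10) = 7
Day 5: max(0, 18 - 10) = 8
Day 6: max(0, 14 - 10) = 4
Day 7: max(0, 14 - 10) = 4
Day 8: max(0, 16 - 10) = 6
Day 9: max(0, 7 - 10) = 0
Total ADD = 40

40


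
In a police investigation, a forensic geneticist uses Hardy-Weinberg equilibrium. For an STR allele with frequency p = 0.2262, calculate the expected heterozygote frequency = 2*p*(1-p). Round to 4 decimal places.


Hardy-Weinberg heterozygote frequency:
q = 1 - p = 1 - 0.2262 = 0.7738
2pq = 2 * 0.2262 * 0.7738 = 0.3501

0.3501


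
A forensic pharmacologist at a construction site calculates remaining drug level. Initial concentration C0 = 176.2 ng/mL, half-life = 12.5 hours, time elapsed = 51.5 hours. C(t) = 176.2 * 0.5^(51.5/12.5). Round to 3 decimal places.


Drug concentration decay:
Number of half-lives = t / t_half = 51.5 / 12.5 = 4.12
Decay factor = 0.5^4.12 = 0.05751173
C(t) = 176.2 * 0.05751173 = 10.134 ng/mL

10.134


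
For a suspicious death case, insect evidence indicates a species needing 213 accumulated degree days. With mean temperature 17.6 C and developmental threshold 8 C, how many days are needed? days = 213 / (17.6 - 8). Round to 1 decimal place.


Insect development time:
Effective temperature = avg_temp - T_base = 17.6 - 8 = 9.6 C
Days = ADD / effective_temp = 213 / 9.6 = 22.2 days

22.2


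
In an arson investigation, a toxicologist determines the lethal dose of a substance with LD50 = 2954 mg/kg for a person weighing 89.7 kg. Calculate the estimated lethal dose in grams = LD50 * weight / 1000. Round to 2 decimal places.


Lethal dose calculation:
Lethal dose = LD50 * body_weight / 1000
= 2954 * 89.7 / 1000
= 264973.8 / 1000
= 264.97 g

264.97


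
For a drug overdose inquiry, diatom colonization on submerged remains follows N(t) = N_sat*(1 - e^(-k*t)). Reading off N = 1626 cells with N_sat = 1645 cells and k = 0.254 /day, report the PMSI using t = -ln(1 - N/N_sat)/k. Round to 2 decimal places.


PMSI from diatom colonization curve:
N / N_sat = 1626 / 1645 = 0.98845
1 - N/N_sat = 0.01155
ln(1 - N/N_sat) = -4.46107
t = -ln(1 - N/N_sat) / k = -(-4.46107) / 0.254 = 17.56 days

17.56


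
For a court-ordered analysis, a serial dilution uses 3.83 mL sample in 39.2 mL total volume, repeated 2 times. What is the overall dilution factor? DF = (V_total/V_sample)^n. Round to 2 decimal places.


Dilution factor calculation:
Single dilution = V_total / V_sample = 39.2 / 3.83 ≈ 10.234987
Number of dilutions = 2
Total DF = (39.2 / 3.83)^2 (full precision, rounded at the end) = 104.75

104.75


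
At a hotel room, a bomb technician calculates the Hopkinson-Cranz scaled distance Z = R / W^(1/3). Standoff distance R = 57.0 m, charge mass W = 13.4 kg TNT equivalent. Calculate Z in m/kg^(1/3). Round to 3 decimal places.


Scaled distance calculation:
W^(1/3) = 13.4^(1/3) = 2.375208
Z = R / W^(1/3) = 57.0 / 2.375208
Z = 23.998 m/kg^(1/3)

23.998


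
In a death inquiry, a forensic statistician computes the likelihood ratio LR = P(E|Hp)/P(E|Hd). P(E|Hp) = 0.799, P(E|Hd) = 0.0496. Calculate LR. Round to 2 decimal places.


Likelihood ratio calculation:
LR = P(E|Hp) / P(E|Hd)
LR = 0.799 / 0.0496
LR = 16.11

16.11


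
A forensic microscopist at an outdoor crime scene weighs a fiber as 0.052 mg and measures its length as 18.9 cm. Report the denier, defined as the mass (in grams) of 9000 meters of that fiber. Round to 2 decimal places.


Denier calculation:
Mass in grams = 0.052 mg / 1000 = 0.000052 g
Length in meters = 18.9 cm / 100 = 0.189 m
Linear density = mass / length = 0.000052 / 0.189 = 0.00027513 g/m
Denier = (g/m) * 9000 = 0.00027513 * 9000 = 2.48

2.48


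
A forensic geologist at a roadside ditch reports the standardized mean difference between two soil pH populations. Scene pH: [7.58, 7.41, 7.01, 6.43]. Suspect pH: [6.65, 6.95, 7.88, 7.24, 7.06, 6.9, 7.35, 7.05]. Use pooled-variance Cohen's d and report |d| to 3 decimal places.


Pooled-variance Cohen's d for soil pH comparison:
Scene mean = 28.43 / 4 = 7.1075
Suspect mean = 57.08 / 8 = 7.135
Scene sample variance s_s^2 = 0.261092
Suspect sample variance s_c^2 = 0.135686
Pooled variance = ((n_s-1)*s_s^2 + (n_c-1)*s_c^2) / (n_s + n_c - 2) = 0.173308
Pooled SD = sqrt(0.173308) = 0.416303
Mean difference = -0.0275
|d| = |-0.0275| / 0.416303 = 0.066

0.066


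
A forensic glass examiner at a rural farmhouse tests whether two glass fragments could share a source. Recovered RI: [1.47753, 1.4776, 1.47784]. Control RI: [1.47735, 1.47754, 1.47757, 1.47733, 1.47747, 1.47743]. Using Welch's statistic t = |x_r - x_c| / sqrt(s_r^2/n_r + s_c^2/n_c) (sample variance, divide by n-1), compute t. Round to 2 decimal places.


Welch's t-criterion for glass RI comparison:
Recovered mean = sum / n_r = 4.43297 / 3 = 1.4776567
Control mean = sum / n_c = 8.86469 / 6 = 1.4774483
Recovered sample variance s_r^2 = 2.64333e-08
Control sample variance s_c^2 = 9.53667e-09
Welch SE (unpooled) = sqrt(s_r^2/n_r + s_c^2/n_c) = sqrt(8.81111e-09 + 1.58944e-09) = sqrt(1.04006e-08) = 0.000101983
|mean_r - mean_c| = 0.000208333
t = 0.000208333 / 0.000101983 = 2.04

2.04


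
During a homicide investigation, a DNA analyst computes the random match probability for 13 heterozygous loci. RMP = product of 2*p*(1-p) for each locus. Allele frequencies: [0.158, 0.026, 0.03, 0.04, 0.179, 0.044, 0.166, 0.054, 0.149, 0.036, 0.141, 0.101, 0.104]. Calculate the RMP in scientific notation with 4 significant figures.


Computing RMP for 13 loci:
Locus 1: 2 * 0.158 * 0.842 = 0.266072
Locus 2: 2 * 0.026 * 0.974 = 0.050648
Locus 3: 2 * 0.03 * 0.97 = 0.0582
Locus 4: 2 * 0.04 * 0.96 = 0.0768
Locus 5: 2 * 0.179 * 0.821 = 0.293918
Locus 6: 2 * 0.044 * 0.956 = 0.084128
Locus 7: 2 * 0.166 * 0.834 = 0.276888
Locus 8: 2 * 0.054 * 0.946 = 0.102168
Locus 9: 2 * 0.149 * 0.851 = 0.253598
Locus 10: 2 * 0.036 * 0.964 = 0.069408
Locus 11: 2 * 0.141 * 0.859 = 0.242238
Locus 12: 2 * 0.101 * 0.899 = 0.181598
Locus 13: 2 * 0.104 * 0.896 = 0.186368
RMP = 6.080e-12

6.080e-12


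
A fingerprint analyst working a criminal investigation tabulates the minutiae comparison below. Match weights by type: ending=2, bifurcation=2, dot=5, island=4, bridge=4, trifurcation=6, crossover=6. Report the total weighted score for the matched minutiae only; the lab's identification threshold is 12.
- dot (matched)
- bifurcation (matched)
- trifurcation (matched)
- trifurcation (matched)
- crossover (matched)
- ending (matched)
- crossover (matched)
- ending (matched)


Weighted minutiae match score:
  dot: matched, +5 (running total 5)
  bifurcation: matched, +2 (running total 7)
  trifurcation: matched, +6 (running total 13)
  trifurcation: matched, +6 (running total 19)
  crossover: matched, +6 (running total 25)
  ending: matched, +2 (running total 27)
  crossover: matched, +6 (running total 33)
  ending: matched, +2 (running total 35)
Total score = 35
Threshold = 12; verdict = identification

35


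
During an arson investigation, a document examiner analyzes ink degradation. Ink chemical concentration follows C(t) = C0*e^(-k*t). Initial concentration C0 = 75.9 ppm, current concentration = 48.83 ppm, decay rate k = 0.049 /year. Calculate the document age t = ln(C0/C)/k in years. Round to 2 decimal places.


Document age estimation:
C0/C = 75.9 / 48.83 = 1.554372
ln(C0/C) = 0.441072
t = 0.441072 / 0.049 = 9.00 years

9.00


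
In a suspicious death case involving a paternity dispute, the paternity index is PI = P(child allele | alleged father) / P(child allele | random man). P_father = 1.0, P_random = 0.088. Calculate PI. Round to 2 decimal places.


Paternity Index calculation:
PI = P(allele|father) / P(allele|random)
PI = 1.0 / 0.088
PI = 11.36

11.36


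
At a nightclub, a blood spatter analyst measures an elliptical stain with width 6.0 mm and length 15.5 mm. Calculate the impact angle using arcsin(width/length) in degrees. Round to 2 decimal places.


Blood spatter impact angle calculation:
width / length = 6.0 / 15.5 = 0.387097
angle = arcsin(0.387097)
angle = 22.77 degrees

22.77


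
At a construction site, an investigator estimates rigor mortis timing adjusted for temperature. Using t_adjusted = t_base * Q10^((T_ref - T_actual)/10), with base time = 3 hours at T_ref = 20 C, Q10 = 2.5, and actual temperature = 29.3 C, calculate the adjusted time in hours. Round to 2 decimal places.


Rigor mortis time adjustment:
Exponent = (T_ref - T_actual) / 10 = (20 - 29.3) / 10 = -0.93
Q10 factor = 2.5^-0.93 = 0.4265
t_adjusted = 3 * 0.4265 = 1.28 hours

1.28


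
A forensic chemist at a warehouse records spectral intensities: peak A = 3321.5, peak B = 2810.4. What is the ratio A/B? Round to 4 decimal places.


Spectral peak ratio:
Peak A = 3321.5 counts
Peak B = 2810.4 counts
Ratio = 3321.5 / 2810.4 = 1.1819

1.1819


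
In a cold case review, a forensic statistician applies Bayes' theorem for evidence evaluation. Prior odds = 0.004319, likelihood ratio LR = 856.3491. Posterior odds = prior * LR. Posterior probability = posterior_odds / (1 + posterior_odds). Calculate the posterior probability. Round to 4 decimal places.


Bayesian evidence evaluation:
Posterior odds = prior_odds * LR = 0.004319 * 856.3491 = 3.698572
Posterior probability = posterior_odds / (1 + posterior_odds)
= 3.698572 / (1 + 3.698572)
= 3.698572 / 4.698572
= 0.7872

0.7872


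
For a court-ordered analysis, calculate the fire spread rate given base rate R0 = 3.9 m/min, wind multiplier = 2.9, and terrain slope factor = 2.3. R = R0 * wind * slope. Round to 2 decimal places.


Fire spread rate calculation:
R = R0 * wind_factor * slope_factor
= 3.9 * 2.9 * 2.3
= 11.31 * 2.3
= 26.01 m/min

26.01


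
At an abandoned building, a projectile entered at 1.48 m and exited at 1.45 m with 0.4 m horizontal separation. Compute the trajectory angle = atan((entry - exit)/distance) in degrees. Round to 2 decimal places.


Bullet trajectory angle:
Height difference = 1.48 - 1.45 = 0.03 m
angle = atan(0.03 / 0.4)
angle = atan(0.075)
angle = 4.29 degrees

4.29


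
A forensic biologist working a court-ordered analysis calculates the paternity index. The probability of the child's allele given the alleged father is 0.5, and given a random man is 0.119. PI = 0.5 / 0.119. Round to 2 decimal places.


Paternity Index calculation:
PI = P(allele|father) / P(allele|random)
PI = 0.5 / 0.119
PI = 4.20

4.20


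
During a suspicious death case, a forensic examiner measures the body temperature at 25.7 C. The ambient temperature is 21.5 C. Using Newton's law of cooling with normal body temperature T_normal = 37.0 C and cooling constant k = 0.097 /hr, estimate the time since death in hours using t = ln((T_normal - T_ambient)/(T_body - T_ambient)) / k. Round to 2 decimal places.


Using Newton's law of cooling:
t = ln((T_normal - T_ambient) / (T_body - T_ambient)) / k
T_normal - T_ambient = 15.5
T_body - T_ambient = 4.2
Ratio = 3.690476
ln(ratio) = 1.305755
t = 1.305755 / 0.097 = 13.46 hours

13.46


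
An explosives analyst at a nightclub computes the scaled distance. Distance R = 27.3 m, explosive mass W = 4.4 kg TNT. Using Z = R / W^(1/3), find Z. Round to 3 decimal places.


Scaled distance calculation:
W^(1/3) = 4.4^(1/3) = 1.638643
Z = R / W^(1/3) = 27.3 / 1.638643
Z = 16.660 m/kg^(1/3)

16.660


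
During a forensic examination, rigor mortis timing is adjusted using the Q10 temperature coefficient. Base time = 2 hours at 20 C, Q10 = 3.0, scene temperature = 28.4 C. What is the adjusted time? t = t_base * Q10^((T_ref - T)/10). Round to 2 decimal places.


Rigor mortis time adjustment:
Exponent = (T_ref - T_actual) / 10 = (20 - 28.4) / 10 = -0.84
Q10 factor = 3.0^-0.84 = 0.39739
t_adjusted = 2 * 0.39739 = 0.79 hours

0.79


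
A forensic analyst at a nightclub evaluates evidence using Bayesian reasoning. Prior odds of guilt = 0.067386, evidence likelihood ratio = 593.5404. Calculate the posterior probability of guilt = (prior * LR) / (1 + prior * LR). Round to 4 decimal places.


Bayesian evidence evaluation:
Posterior odds = prior_odds * LR = 0.067386 * 593.5404 = 39.99631
Posterior probability = posterior_odds / (1 + posterior_odds)
= 39.99631 / (1 + 39.99631)
= 39.99631 / 40.99631
= 0.9756

0.9756


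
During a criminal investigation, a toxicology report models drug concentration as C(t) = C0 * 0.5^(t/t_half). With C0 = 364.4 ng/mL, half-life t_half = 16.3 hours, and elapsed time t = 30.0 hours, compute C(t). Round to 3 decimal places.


Drug concentration decay:
Number of half-lives = t / t_half = 30.0 / 16.3 = 1.840491
Decay factor = 0.5^1.840491 = 0.27922674
C(t) = 364.4 * 0.27922674 = 101.750 ng/mL

101.750


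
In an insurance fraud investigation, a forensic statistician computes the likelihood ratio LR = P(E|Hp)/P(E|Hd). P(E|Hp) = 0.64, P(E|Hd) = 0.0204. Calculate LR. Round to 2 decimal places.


Likelihood ratio calculation:
LR = P(E|Hp) / P(E|Hd)
LR = 0.64 / 0.0204
LR = 31.37

31.37


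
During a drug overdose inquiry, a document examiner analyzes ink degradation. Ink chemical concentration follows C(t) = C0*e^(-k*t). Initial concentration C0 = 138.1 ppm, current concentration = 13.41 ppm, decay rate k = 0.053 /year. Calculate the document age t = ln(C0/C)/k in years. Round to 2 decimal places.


Document age estimation:
C0/C = 138.1 / 13.41 = 10.298285
ln(C0/C) = 2.331977
t = 2.331977 / 0.053 = 44.00 years

44.00


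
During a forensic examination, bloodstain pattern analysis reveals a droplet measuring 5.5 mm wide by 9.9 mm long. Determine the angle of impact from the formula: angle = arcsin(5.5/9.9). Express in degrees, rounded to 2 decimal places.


Blood spatter impact angle calculation:
width / length = 5.5 / 9.9 = 0.555556
angle = arcsin(0.555556)
angle = 33.75 degrees

33.75


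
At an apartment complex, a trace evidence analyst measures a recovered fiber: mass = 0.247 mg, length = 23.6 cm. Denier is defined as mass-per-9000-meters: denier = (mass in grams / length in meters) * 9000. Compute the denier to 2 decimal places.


Denier calculation:
Mass in grams = 0.247 mg / 1000 = 0.000247 g
Length in meters = 23.6 cm / 100 = 0.236 m
Linear density = mass / length = 0.000247 / 0.236 = 0.00104661 g/m
Denier = (g/m) * 9000 = 0.00104661 * 9000 = 9.42

9.42


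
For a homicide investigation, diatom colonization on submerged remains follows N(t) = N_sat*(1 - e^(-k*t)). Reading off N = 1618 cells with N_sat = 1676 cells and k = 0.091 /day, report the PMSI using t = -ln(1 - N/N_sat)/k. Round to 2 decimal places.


PMSI from diatom colonization curve:
N / N_sat = 1618 / 1676 = 0.965394
1 - N/N_sat = 0.034606
ln(1 - N/N_sat) = -3.363728
t = -ln(1 - N/N_sat) / k = -(-3.363728) / 0.091 = 36.96 days

36.96


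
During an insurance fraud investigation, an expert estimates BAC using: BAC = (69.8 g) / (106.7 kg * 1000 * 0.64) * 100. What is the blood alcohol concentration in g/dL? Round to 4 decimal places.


Applying the Widmark formula:
BAC = (dose_g / (body_wt * 1000 * r)) * 100
Denominator = 106.7 * 1000 * 0.64 = 68288
BAC = (69.8 / 68288) * 100
BAC = 0.1022 g/dL

0.1022


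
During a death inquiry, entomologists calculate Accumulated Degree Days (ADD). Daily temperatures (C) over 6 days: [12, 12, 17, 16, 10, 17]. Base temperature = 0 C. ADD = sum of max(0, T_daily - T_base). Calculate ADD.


Computing ADD day by day:
Day 1: max(0, 12 - 0) = 12
Day 2: max(0, 12 - 0) = 12
Day 3: max(0, 17 - 0) = 17
Day 4: max(0, 16 - 0) = 16
Day 5: max(0, 10 - 0) = 10
Day 6: max(0, 17 - 0) = 17
Total ADD = 84

84


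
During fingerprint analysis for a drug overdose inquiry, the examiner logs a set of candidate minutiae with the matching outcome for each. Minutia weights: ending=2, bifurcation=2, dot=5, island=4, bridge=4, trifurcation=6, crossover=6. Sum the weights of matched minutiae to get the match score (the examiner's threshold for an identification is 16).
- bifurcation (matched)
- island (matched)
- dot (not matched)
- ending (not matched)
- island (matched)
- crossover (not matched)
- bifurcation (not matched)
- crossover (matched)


Weighted minutiae match score:
  bifurcation: matched, +2 (running total 2)
  island: matched, +4 (running total 6)
  dot: not matched, +0
  ending: not matched, +0
  island: matched, +4 (running total 10)
  crossover: not matched, +0
  bifurcation: not matched, +0
  crossover: matched, +6 (running total 16)
Total score = 16
Threshold = 16; verdict = identification

16


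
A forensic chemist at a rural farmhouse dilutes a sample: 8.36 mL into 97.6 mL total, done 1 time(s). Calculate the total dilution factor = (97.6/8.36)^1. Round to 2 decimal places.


Dilution factor calculation:
Single dilution = V_total / V_sample = 97.6 / 8.36 ≈ 11.674641
Number of dilutions = 1
Total DF = (97.6 / 8.36)^1 (full precision, rounded at the end) = 11.67

11.67


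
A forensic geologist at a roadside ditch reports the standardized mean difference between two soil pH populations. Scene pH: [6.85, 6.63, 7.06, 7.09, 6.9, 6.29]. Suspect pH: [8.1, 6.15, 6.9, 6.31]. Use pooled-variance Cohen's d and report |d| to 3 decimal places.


Pooled-variance Cohen's d for soil pH comparison:
Scene mean = 40.82 / 6 = 6.803333
Suspect mean = 27.46 / 4 = 6.865
Scene sample variance s_s^2 = 0.090627
Suspect sample variance s_c^2 = 0.7819
Pooled variance = ((n_s-1)*s_s^2 + (n_c-1)*s_c^2) / (n_s + n_c - 2) = 0.349854
Pooled SD = sqrt(0.349854) = 0.591485
Mean difference = -0.061667
|d| = |-0.061667| / 0.591485 = 0.104

0.104


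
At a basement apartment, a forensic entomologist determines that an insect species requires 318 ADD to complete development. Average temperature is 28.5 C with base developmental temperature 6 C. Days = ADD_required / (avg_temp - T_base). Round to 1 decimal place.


Insect development time:
Effective temperature = avg_temp - T_base = 28.5 - 6 = 22.5 C
Days = ADD / effective_temp = 318 / 22.5 = 14.1 days

14.1


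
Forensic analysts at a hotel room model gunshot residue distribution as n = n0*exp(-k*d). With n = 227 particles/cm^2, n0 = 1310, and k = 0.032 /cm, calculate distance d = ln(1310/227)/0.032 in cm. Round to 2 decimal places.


GSR distance calculation:
n0/n = 1310 / 227 = 5.770925
ln(n0/n) = 1.752832
d = 1.752832 / 0.032 = 54.78 cm

54.78
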